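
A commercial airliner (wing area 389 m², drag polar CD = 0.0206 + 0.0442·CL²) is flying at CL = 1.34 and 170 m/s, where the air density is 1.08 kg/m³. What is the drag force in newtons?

CD = 0.0206 + 0.0442 × 1.34² = 0.09997
D = ½ρv²S·CD = ½ × 1.08 × 170² × 389 × 0.09997 = 6.07×10^5 N

D = 6.07×10^5 N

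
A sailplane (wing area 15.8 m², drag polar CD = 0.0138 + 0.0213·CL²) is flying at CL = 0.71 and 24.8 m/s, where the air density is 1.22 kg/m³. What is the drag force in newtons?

CD = 0.0138 + 0.0213 × 0.71² = 0.02454
D = ½ρv²S·CD = ½ × 1.22 × 24.8² × 15.8 × 0.02454 = 145 N

D = 145 N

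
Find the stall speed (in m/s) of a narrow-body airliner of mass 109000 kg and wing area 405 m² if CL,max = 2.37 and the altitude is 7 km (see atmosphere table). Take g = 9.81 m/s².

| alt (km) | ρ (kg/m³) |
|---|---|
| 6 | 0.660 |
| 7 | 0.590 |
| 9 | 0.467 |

V_stall = 61.5 m/s

At 7 km, from the table: ρ = 0.590 kg/m³.
Weight W = mg = 109000 × 9.81 = 1.069×10^6 N.
From L = ½ρV²S·CL,max = W: V_stall = √(2W/(ρSCL,max)) = √(2·1.069×10^6/(0.59·405·2.37))
V_stall = √3776 = 61.5 m/s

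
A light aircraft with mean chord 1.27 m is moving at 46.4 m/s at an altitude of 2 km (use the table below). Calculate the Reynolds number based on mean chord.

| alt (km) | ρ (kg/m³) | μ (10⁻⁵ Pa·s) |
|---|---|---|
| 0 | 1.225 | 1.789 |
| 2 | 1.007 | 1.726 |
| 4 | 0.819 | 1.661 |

Re = 3.44×10^6

At 2 km, from the table: ρ = 1.007 kg/m³, μ = 1.726×10⁻⁵ Pa·s.
Re = ρ·v·c/μ = 1.007 × 46.4 × 1.27 / (1.726×10⁻⁵) = 3.44×10^6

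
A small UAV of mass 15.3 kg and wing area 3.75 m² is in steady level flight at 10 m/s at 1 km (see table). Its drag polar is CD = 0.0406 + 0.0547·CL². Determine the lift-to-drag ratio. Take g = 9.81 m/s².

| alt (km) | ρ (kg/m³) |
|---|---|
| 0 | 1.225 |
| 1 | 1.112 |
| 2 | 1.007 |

At 1 km, from the table: ρ = 1.112 kg/m³.
Level flight ⇒ L = W = m·g = 15.3 × 9.81 = 150.09 N.
Dynamic pressure q = 0.5 × 1.112 × 10² = 55.6 Pa.
Required CL = L/(qS) = 150.09/(55.6·3.75) = 0.7199.
CD = 0.0406 + 0.0547 × 0.7199² = 0.06895.
L/D = CL/CD = 0.7199 / 0.06895 = 10.4

L/D = 10.4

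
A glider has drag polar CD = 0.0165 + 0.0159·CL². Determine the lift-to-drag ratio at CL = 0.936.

L/D = 30.8

CD = 0.0165 + 0.0159 × 0.936² = 0.03043
L/D = CL/CD = 0.936 / 0.03043 = 30.8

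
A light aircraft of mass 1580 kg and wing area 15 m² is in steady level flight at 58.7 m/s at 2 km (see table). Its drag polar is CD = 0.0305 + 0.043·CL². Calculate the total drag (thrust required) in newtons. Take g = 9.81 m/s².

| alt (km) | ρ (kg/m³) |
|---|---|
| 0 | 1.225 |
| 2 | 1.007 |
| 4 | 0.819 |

D = 1190 N

At 2 km, from the table: ρ = 1.007 kg/m³.
In steady level flight, lift balances weight: W = mg = 1580 × 9.81 = 15500 N.
Dynamic pressure q = 0.5 × 1.007 × 58.7² = 1735 Pa.
CL = W/(q·S) = 15500 / (1735 × 15) = 0.5956.
CD = 0.0305 + 0.043 × 0.5956² = 0.04575.
D = q·S·CD = 1735 × 15 × 0.04575 = 1191 N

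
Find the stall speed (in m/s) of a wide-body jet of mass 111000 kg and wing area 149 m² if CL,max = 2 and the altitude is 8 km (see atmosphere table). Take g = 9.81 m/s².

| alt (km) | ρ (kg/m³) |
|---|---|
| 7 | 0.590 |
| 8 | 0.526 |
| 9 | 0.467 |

At 8 km, from the table: ρ = 0.526 kg/m³.
Weight W = mg = 111000 × 9.81 = 1.089×10^6 N.
V_stall = √(2W/(ρ·S·CL,max)) = √(2 × 1.089×10^6 / (0.526 × 149 × 2))
V_stall = √13890 = 118 m/s

V_stall = 118 m/s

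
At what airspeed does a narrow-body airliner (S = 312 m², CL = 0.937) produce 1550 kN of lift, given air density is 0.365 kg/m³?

L = ½ρv²S·CL ⇒ v = √(2L/(ρ·S·CL))
v = √(2 × 1.55×10^6 / (0.365 × 312 × 0.937)) = √29050 = 170 m/s

v = 170 m/s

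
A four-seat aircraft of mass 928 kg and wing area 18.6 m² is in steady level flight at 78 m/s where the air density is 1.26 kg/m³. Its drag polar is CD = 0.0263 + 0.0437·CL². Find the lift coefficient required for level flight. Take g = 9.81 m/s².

Level flight ⇒ L = W = m·g = 928 × 9.81 = 9103.7 N.
q = ½ρv² = ½ × 1.26 × 78² = 3833 Pa.
CL = W/(q·S) = 9103.7 / (3833 × 18.6) = 0.1277.

CL = 0.128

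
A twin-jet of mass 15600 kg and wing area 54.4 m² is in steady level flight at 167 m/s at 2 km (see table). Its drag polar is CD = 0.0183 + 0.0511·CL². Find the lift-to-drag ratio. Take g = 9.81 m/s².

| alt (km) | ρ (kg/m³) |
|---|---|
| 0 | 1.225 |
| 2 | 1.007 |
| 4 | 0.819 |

L/D = 9.84

At 2 km, from the table: ρ = 1.007 kg/m³.
Weight W = mg = 15600 × 9.81 = 1.5304×10^5 N; in level flight L = W.
Dynamic pressure q = 0.5 × 1.007 × 167² = 14040 Pa.
CL = 2W/(ρv²S) = 2×1.5304×10^5/(1.007×167²×54.4) = 0.2003.
CD = 0.0183 + 0.0511 × 0.2003² = 0.02035.
L/D = CL/CD = 0.2003 / 0.02035 = 9.84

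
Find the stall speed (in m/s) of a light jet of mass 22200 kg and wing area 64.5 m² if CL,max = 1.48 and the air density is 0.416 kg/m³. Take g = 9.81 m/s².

At stall, lift equals weight: L = W = m·g = 22200 × 9.81 = 2.178×10^5 N.
V_stall = √(2W/(ρ·S·CL,max)) = √(2 × 2.178×10^5 / (0.416 × 64.5 × 1.48))
V_stall = √10970 = 105 m/s

V_stall = 105 m/s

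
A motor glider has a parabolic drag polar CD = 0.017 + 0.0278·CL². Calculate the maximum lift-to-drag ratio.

(L/D)max = 23

For CD = CD0 + K·CL², (L/D)max occurs at CL* = √(CD0/K) and equals 1/(2√(K·CD0)).
(L/D)max = 1/(2√(0.0278 × 0.017)) = 1/(2 × 0.02174) = 23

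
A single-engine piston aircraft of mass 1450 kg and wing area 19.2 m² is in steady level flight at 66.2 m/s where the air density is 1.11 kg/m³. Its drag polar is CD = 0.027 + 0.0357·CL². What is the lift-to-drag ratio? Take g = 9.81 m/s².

L/D = 10

In steady level flight, lift balances weight: W = mg = 1450 × 9.81 = 14224 N.
q = ½ρv² = ½ × 1.11 × 66.2² = 2432 Pa.
CL = W/(q·S) = 14224 / (2432 × 19.2) = 0.3046.
CD = 0.027 + 0.0357 × 0.3046² = 0.03031.
L/D = CL/CD = 0.3046 / 0.03031 = 10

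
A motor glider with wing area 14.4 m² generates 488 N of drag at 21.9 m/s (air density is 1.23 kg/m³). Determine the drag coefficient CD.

CD = 0.115

From D = ½ρv²S·CD, rearranging gives CD = 2D/(ρv²S).
CD = 2 × 488 / (1.23 × 21.9² × 14.4) = 0.115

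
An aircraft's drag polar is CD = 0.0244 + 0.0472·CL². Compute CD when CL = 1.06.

CD = 0.0774

CD = 0.0244 + 0.0472 × 1.06² = 0.0244 + 0.05303 = 0.0774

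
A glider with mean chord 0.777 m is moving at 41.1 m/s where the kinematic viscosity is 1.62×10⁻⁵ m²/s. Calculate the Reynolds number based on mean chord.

Re = v·c/ν = 41.1 × 0.777 / (1.62×10⁻⁵) = 1.97×10^6

Re = 1.97×10^6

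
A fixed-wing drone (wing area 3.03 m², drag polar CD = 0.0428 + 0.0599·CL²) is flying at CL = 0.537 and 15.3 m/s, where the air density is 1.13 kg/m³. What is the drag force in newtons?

D = 24.1 N

CD = 0.0428 + 0.0599 × 0.537² = 0.06007
D = ½ρv²S·CD = ½ × 1.13 × 15.3² × 3.03 × 0.06007 = 24.1 N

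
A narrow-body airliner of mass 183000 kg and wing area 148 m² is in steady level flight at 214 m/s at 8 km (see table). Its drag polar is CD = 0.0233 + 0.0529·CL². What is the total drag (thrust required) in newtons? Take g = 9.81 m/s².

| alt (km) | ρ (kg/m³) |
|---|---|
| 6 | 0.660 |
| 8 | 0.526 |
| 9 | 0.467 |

At 8 km, from the table: ρ = 0.526 kg/m³.
Level flight ⇒ L = W = m·g = 183000 × 9.81 = 1.7952×10^6 N.
Dynamic pressure q = 0.5 × 0.526 × 214² = 12040 Pa.
Required CL = L/(qS) = 1.7952×10^6/(12040·148) = 1.007.
CD = 0.0233 + 0.0529 × 1.007² = 0.07695.
D = q·S·CD = 12040 × 148 × 0.07695 = 1.372×10^5 N

D = 1.37×10^5 N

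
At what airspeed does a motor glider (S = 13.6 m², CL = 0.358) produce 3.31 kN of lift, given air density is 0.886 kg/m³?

v = 39.2 m/s

L = ½ρv²S·CL ⇒ v = √(2L/(ρ·S·CL))
v = √(2 × 3310 / (0.886 × 13.6 × 0.358)) = √1535 = 39.2 m/s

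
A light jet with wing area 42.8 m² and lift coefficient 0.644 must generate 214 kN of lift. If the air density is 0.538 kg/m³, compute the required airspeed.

v = 170 m/s

L = ½ρv²S·CL ⇒ v = √(2L/(ρ·S·CL))
v = √(2 × 2.14×10^5 / (0.538 × 42.8 × 0.644)) = √28860 = 170 m/s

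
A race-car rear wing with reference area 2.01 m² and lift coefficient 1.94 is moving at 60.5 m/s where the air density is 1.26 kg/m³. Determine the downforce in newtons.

L = 8990 N

L = ½ρv²S·CL = ½ × 1.26 × 60.5² × 2.01 × 1.94 = 8990 N ≈ 8.99 kN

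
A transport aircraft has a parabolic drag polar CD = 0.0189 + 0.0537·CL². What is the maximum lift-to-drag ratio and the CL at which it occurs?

For CD = CD0 + K·CL², (L/D)max occurs at CL* = √(CD0/K) and equals 1/(2√(K·CD0)).
(L/D)max = 1/(2√(0.0537 × 0.0189)) = 1/(2 × 0.03186) = 15.7
CL* = √(0.0189/0.0537) = 0.593

(L/D)max = 15.7, at CL = 0.593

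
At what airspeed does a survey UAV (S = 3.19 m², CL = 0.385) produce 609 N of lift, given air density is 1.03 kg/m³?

L = ½ρv²S·CL ⇒ v = √(2L/(ρ·S·CL))
v = √(2 × 609 / (1.03 × 3.19 × 0.385)) = √962.9 = 31 m/s

v = 31 m/s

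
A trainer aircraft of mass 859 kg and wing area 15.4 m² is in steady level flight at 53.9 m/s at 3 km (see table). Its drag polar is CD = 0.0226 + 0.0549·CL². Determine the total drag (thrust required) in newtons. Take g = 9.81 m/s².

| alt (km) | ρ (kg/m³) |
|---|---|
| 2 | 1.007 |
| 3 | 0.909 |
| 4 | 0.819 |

At 3 km, from the table: ρ = 0.909 kg/m³.
Level flight ⇒ L = W = m·g = 859 × 9.81 = 8426.8 N.
Dynamic pressure q = 0.5 × 0.909 × 53.9² = 1320 Pa.
Required CL = L/(qS) = 8426.8/(1320·15.4) = 0.4144.
CD = 0.0226 + 0.0549 × 0.4144² = 0.03203.
D = q·S·CD = 1320 × 15.4 × 0.03203 = 651.3 N

D = 651 N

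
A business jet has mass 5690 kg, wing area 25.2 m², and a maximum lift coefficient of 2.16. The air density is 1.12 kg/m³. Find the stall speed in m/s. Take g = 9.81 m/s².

V_stall = 42.8 m/s

Weight W = mg = 5690 × 9.81 = 55820 N.
V_stall = √(2W/(ρ·S·CL,max)) = √(2 × 55820 / (1.12 × 25.2 × 2.16))
V_stall = √1831 = 42.8 m/s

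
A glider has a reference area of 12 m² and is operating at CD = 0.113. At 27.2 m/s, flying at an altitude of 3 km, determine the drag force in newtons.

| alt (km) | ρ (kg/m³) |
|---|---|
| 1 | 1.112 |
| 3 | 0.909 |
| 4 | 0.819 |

D = 456 N

At 3 km, from the table: ρ = 0.909 kg/m³.
Dynamic pressure q = ½ρv² = ½ × 0.909 × 27.2² = 336.3 Pa.
D = q·S·CD = 336.3 × 12 × 0.113 = 456 N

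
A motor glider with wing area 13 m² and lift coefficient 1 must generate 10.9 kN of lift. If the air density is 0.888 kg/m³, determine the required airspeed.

v = 43.5 m/s

L = ½ρv²S·CL ⇒ v = √(2L/(ρ·S·CL))
v = √(2 × 10900 / (0.888 × 13 × 1)) = √1888 = 43.5 m/s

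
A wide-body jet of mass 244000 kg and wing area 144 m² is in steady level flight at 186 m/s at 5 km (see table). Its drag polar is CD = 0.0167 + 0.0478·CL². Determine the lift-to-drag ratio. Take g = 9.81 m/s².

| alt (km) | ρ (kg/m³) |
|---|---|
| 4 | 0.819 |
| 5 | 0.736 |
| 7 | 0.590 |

L/D = 13.3

At 5 km, from the table: ρ = 0.736 kg/m³.
In steady level flight, lift balances weight: W = mg = 244000 × 9.81 = 2.3936×10^6 N.
Dynamic pressure q = 0.5 × 0.736 × 186² = 12730 Pa.
CL = W/(q·S) = 2.3936×10^6 / (12730 × 144) = 1.306.
CD = 0.0167 + 0.0478 × 1.306² = 0.09818.
L/D = CL/CD = 1.306 / 0.09818 = 13.3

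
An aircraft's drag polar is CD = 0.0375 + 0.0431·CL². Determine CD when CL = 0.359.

CD = 0.0375 + 0.0431 × 0.359² = 0.0375 + 0.005555 = 0.0431

CD = 0.0431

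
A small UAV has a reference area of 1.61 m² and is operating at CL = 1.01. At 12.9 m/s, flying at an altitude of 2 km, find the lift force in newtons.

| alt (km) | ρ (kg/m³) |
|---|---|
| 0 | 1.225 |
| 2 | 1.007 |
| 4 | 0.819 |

L = 136 N

At 2 km, from the table: ρ = 1.007 kg/m³.
Dynamic pressure q = ½ρv² = ½ × 1.007 × 12.9² = 83.79 Pa.
L = q·S·CL = 83.79 × 1.61 × 1.01 = 136 N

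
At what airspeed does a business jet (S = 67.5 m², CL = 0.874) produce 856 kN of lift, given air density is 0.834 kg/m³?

v = 187 m/s

L = ½ρv²S·CL ⇒ v = √(2L/(ρ·S·CL))
v = √(2 × 8.56×10^5 / (0.834 × 67.5 × 0.874)) = √34800 = 187 m/s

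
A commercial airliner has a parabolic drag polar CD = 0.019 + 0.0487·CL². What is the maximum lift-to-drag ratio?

(L/D)max = 16.4

For CD = CD0 + K·CL², (L/D)max occurs at CL* = √(CD0/K) and equals 1/(2√(K·CD0)).
(L/D)max = 1/(2√(0.0487 × 0.019)) = 1/(2 × 0.03042) = 16.4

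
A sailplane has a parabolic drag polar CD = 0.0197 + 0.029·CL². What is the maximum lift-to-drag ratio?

For CD = CD0 + K·CL², (L/D)max occurs at CL* = √(CD0/K) and equals 1/(2√(K·CD0)).
(L/D)max = 1/(2√(0.029 × 0.0197)) = 1/(2 × 0.0239) = 20.9

(L/D)max = 20.9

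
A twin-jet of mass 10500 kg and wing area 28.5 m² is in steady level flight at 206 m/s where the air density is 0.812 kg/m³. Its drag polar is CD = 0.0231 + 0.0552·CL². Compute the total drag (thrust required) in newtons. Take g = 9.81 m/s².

Level flight ⇒ L = W = m·g = 10500 × 9.81 = 1.03×10^5 N.
q = ½ρv² = ½ × 0.812 × 206² = 17230 Pa.
CL = 2W/(ρv²S) = 2×1.03×10^5/(0.812×206²×28.5) = 0.2098.
CD = 0.0231 + 0.0552 × 0.2098² = 0.02553.
D = q·S·CD = 17230 × 28.5 × 0.02553 = 12540 N

D = 12500 N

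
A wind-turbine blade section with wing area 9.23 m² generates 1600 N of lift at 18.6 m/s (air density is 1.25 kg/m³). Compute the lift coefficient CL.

CL = 0.802

From L = ½ρv²S·CL, rearranging gives CL = 2L/(ρv²S).
CL = 2 × 1600 / (1.25 × 18.6² × 9.23) = 0.802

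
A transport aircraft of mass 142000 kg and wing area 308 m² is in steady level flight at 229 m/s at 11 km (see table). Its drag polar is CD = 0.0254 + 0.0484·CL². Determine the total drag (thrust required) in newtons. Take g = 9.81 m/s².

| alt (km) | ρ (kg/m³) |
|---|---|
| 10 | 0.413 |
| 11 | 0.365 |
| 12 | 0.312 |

At 11 km, from the table: ρ = 0.365 kg/m³.
Weight W = mg = 142000 × 9.81 = 1.393×10^6 N; in level flight L = W.
q = ½ρv² = ½ × 0.365 × 229² = 9570 Pa.
CL = 2W/(ρv²S) = 2×1.393×10^6/(0.365×229²×308) = 0.4726.
CD = 0.0254 + 0.0484 × 0.4726² = 0.03621.
D = q·S·CD = 9570 × 308 × 0.03621 = 1.067×10^5 N

D = 1.07×10^5 N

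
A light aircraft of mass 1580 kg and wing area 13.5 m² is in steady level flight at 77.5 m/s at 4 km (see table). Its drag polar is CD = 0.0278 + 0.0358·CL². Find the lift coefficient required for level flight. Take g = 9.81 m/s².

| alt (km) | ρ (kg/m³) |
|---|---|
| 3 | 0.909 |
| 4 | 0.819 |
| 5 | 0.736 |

CL = 0.467

At 4 km, from the table: ρ = 0.819 kg/m³.
Level flight ⇒ L = W = m·g = 1580 × 9.81 = 15500 N.
Dynamic pressure q = 0.5 × 0.819 × 77.5² = 2460 Pa.
Required CL = L/(qS) = 15500/(2460·13.5) = 0.4668.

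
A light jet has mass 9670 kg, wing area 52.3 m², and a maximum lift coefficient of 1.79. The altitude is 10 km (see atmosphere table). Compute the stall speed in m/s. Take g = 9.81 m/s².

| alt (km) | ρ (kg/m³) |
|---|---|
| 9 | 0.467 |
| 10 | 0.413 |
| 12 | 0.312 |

At 10 km, from the table: ρ = 0.413 kg/m³.
Weight W = mg = 9670 × 9.81 = 94860 N.
From L = ½ρV²S·CL,max = W: V_stall = √(2W/(ρSCL,max)) = √(2·94860/(0.413·52.3·1.79))
V_stall = √4907 = 70.1 m/s

V_stall = 70.1 m/s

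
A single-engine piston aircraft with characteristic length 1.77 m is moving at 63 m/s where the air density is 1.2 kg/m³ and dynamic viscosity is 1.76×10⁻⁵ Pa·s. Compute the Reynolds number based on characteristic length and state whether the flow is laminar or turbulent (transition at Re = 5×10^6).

Re = ρ·v·c/μ = 1.2 × 63 × 1.77 / (1.76×10⁻⁵) = 7.6×10^6
Since 7.6×10^6 > 5×10^6, the flow is turbulent.

Re = 7.6×10^6 (turbulent)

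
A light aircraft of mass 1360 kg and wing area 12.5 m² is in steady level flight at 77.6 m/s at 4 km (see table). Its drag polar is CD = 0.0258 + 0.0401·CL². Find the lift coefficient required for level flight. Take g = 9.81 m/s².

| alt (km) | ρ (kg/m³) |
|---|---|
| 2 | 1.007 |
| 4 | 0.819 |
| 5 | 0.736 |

At 4 km, from the table: ρ = 0.819 kg/m³.
In steady level flight, lift balances weight: W = mg = 1360 × 9.81 = 13342 N.
q = ½ρv² = ½ × 0.819 × 77.6² = 2466 Pa.
Required CL = L/(qS) = 13342/(2466·12.5) = 0.4328.

CL = 0.433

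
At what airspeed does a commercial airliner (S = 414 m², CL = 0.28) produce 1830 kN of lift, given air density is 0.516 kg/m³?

v = 247 m/s

L = ½ρv²S·CL ⇒ v = √(2L/(ρ·S·CL))
v = √(2 × 1.83×10^6 / (0.516 × 414 × 0.28)) = √61190 = 247 m/s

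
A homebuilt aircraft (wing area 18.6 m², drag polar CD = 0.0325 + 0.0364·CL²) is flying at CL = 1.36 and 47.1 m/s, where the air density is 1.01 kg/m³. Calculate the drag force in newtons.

D = 2080 N

CD = 0.0325 + 0.0364 × 1.36² = 0.09983
D = ½ρv²S·CD = ½ × 1.01 × 47.1² × 18.6 × 0.09983 = 2080 N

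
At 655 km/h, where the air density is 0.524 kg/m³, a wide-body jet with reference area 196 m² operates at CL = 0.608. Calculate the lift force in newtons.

Convert speed: v = 655 km/h ÷ 3.6 = 181.9 m/s.
Dynamic pressure q = ½ρv² = ½ × 0.524 × 181.9² = 8673 Pa.
L = q·S·CL = 8673 × 196 × 0.608 = 1.03×10^6 N ≈ 1030 kN

L = 1.03×10^6 N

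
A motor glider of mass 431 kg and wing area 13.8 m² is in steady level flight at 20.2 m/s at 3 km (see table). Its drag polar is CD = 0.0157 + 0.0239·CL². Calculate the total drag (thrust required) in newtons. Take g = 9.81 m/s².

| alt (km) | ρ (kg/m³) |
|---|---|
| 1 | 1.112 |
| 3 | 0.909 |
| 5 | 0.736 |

D = 207 N

At 3 km, from the table: ρ = 0.909 kg/m³.
Weight W = mg = 431 × 9.81 = 4228.1 N; in level flight L = W.
q = ½ρv² = ½ × 0.909 × 20.2² = 185.5 Pa.
CL = 2W/(ρv²S) = 2×4228.1/(0.909×20.2²×13.8) = 1.652.
CD = 0.0157 + 0.0239 × 1.652² = 0.08093.
D = q·S·CD = 185.5 × 13.8 × 0.08093 = 207.1 N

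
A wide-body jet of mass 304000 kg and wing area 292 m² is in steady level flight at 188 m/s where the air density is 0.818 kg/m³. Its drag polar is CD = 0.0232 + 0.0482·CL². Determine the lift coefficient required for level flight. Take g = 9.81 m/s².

Weight W = mg = 304000 × 9.81 = 2.9822×10^6 N; in level flight L = W.
q = ½ρv² = ½ × 0.818 × 188² = 14460 Pa.
Required CL = L/(qS) = 2.9822×10^6/(14460·292) = 0.7065.

CL = 0.707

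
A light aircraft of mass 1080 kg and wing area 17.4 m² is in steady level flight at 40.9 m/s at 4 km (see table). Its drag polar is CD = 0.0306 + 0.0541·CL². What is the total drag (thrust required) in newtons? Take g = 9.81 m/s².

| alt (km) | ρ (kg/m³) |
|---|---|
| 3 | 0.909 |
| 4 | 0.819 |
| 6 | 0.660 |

At 4 km, from the table: ρ = 0.819 kg/m³.
Level flight ⇒ L = W = m·g = 1080 × 9.81 = 10595 N.
q = ½ρv² = ½ × 0.819 × 40.9² = 685 Pa.
CL = 2W/(ρv²S) = 2×10595/(0.819×40.9²×17.4) = 0.8889.
CD = 0.0306 + 0.0541 × 0.8889² = 0.07334.
D = q·S·CD = 685 × 17.4 × 0.07334 = 874.2 N

D = 874 N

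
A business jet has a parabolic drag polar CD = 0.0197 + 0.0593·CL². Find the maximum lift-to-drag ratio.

(L/D)max = 14.6

For CD = CD0 + K·CL², (L/D)max occurs at CL* = √(CD0/K) and equals 1/(2√(K·CD0)).
(L/D)max = 1/(2√(0.0593 × 0.0197)) = 1/(2 × 0.03418) = 14.6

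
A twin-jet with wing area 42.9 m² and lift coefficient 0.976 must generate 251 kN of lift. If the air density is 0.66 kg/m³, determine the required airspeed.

v = 135 m/s

L = ½ρv²S·CL ⇒ v = √(2L/(ρ·S·CL))
v = √(2 × 2.51×10^5 / (0.66 × 42.9 × 0.976)) = √18170 = 135 m/s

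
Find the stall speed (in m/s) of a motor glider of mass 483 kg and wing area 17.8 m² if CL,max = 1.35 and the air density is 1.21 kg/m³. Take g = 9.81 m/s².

At stall, lift equals weight: L = W = m·g = 483 × 9.81 = 4738 N.
V_stall = √(2W/(ρ·S·CL,max)) = √(2 × 4738 / (1.21 × 17.8 × 1.35))
V_stall = √325.9 = 18.1 m/s

V_stall = 18.1 m/s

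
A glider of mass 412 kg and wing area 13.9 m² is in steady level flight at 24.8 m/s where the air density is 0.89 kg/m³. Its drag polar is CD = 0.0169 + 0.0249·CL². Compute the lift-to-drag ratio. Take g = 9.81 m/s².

L/D = 23.6

Weight W = mg = 412 × 9.81 = 4041.7 N; in level flight L = W.
Dynamic pressure q = 0.5 × 0.89 × 24.8² = 273.7 Pa.
CL = W/(q·S) = 4041.7 / (273.7 × 13.9) = 1.062.
CD = 0.0169 + 0.0249 × 1.062² = 0.045.
L/D = CL/CD = 1.062 / 0.045 = 23.6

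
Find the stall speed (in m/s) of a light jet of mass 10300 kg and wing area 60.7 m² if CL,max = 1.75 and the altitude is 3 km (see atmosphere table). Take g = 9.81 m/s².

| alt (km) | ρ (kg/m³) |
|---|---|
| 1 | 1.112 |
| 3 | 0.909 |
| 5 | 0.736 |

At 3 km, from the table: ρ = 0.909 kg/m³.
Stall occurs when L = W at CL,max. W = mg = 10300 × 9.81 = 1.01×10^5 N.
From L = ½ρV²S·CL,max = W: V_stall = √(2W/(ρSCL,max)) = √(2·1.01×10^5/(0.909·60.7·1.75))
V_stall = √2093 = 45.7 m/s

V_stall = 45.7 m/s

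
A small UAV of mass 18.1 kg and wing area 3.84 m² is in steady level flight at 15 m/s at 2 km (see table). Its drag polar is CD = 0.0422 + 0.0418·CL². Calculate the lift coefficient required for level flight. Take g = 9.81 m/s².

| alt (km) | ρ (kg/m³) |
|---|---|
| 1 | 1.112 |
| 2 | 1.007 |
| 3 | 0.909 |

At 2 km, from the table: ρ = 1.007 kg/m³.
Weight W = mg = 18.1 × 9.81 = 177.56 N; in level flight L = W.
Dynamic pressure q = 0.5 × 1.007 × 15² = 113.3 Pa.
Required CL = L/(qS) = 177.56/(113.3·3.84) = 0.4082.

CL = 0.408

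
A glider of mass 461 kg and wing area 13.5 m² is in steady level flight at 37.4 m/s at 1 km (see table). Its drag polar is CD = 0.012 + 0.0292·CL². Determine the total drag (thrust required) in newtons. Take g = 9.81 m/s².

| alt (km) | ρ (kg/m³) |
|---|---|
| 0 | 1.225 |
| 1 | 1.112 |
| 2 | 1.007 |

D = 183 N

At 1 km, from the table: ρ = 1.112 kg/m³.
In steady level flight, lift balances weight: W = mg = 461 × 9.81 = 4522.4 N.
Dynamic pressure q = 0.5 × 1.112 × 37.4² = 777.7 Pa.
CL = 2W/(ρv²S) = 2×4522.4/(1.112×37.4²×13.5) = 0.4307.
CD = 0.012 + 0.0292 × 0.4307² = 0.01742.
D = q·S·CD = 777.7 × 13.5 × 0.01742 = 182.9 N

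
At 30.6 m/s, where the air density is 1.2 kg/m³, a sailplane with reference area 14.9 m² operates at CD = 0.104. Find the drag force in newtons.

D = 871 N

Dynamic pressure q = ½ρv² = ½ × 1.2 × 30.6² = 561.8 Pa.
D = q·S·CD = 561.8 × 14.9 × 0.104 = 871 N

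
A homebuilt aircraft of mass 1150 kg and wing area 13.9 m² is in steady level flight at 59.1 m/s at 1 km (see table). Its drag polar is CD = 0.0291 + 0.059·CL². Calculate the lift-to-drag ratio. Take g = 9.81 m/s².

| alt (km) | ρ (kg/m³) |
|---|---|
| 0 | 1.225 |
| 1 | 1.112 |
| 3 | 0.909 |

At 1 km, from the table: ρ = 1.112 kg/m³.
Weight W = mg = 1150 × 9.81 = 11282 N; in level flight L = W.
Dynamic pressure q = 0.5 × 1.112 × 59.1² = 1942 Pa.
Required CL = L/(qS) = 11282/(1942·13.9) = 0.4179.
CD = 0.0291 + 0.059 × 0.4179² = 0.03941.
L/D = CL/CD = 0.4179 / 0.03941 = 10.6

L/D = 10.6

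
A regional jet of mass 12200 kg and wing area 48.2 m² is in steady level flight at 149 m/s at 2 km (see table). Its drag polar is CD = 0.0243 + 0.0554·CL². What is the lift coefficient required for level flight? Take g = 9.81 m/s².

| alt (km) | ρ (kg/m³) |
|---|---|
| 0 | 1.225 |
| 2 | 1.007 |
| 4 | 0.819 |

CL = 0.222

At 2 km, from the table: ρ = 1.007 kg/m³.
Weight W = mg = 12200 × 9.81 = 1.1968×10^5 N; in level flight L = W.
Dynamic pressure q = 0.5 × 1.007 × 149² = 11180 Pa.
CL = 2W/(ρv²S) = 2×1.1968×10^5/(1.007×149²×48.2) = 0.2221.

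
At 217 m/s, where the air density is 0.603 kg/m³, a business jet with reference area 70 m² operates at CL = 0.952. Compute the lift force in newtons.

Dynamic pressure q = ½ρv² = ½ × 0.603 × 217² = 14200 Pa.
L = q·S·CL = 14200 × 70 × 0.952 = 9.46×10^5 N ≈ 946 kN

L = 9.46×10^5 N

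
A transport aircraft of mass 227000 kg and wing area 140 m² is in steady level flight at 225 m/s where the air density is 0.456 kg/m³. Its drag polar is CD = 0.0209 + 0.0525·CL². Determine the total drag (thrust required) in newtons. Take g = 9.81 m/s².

Level flight ⇒ L = W = m·g = 227000 × 9.81 = 2.2269×10^6 N.
q = ½ρv² = ½ × 0.456 × 225² = 11540 Pa.
Required CL = L/(qS) = 2.2269×10^6/(11540·140) = 1.378.
CD = 0.0209 + 0.0525 × 1.378² = 0.1206.
D = q·S·CD = 11540 × 140 × 0.1206 = 1.949×10^5 N

D = 1.95×10^5 N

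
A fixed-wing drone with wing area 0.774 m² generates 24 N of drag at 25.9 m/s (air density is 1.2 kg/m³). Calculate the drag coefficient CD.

From D = ½ρv²S·CD, rearranging gives CD = 2D/(ρv²S).
CD = 2 × 24 / (1.2 × 25.9² × 0.774) = 0.077

CD = 0.077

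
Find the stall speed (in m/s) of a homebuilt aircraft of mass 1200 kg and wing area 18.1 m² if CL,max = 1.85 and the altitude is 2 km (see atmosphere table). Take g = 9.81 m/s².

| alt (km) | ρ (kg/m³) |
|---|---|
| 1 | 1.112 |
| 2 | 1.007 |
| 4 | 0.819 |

At 2 km, from the table: ρ = 1.007 kg/m³.
Weight W = mg = 1200 × 9.81 = 11770 N.
From L = ½ρV²S·CL,max = W: V_stall = √(2W/(ρSCL,max)) = √(2·11770/(1.007·18.1·1.85))
V_stall = √698.2 = 26.4 m/s

V_stall = 26.4 m/s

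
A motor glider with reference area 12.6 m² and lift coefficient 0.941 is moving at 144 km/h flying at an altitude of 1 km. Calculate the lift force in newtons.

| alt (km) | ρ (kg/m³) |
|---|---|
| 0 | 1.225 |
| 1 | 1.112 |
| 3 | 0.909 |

At 1 km, from the table: ρ = 1.112 kg/m³.
Convert speed: v = 144 km/h ÷ 3.6 = 40 m/s.
Dynamic pressure q = ½ρv² = ½ × 1.112 × 40² = 889.6 Pa.
L = q·S·CL = 889.6 × 12.6 × 0.941 = 10500 N ≈ 10.5 kN

L = 10500 N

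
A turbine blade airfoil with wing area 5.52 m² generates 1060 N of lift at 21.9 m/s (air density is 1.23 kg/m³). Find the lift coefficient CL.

From L = ½ρv²S·CL, rearranging gives CL = 2L/(ρv²S).
CL = 2 × 1060 / (1.23 × 21.9² × 5.52) = 0.651

CL = 0.651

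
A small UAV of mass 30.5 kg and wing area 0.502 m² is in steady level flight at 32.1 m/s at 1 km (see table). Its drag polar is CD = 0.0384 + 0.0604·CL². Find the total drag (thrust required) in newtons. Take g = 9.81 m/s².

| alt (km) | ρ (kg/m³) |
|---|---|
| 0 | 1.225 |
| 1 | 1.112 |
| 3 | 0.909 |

At 1 km, from the table: ρ = 1.112 kg/m³.
Weight W = mg = 30.5 × 9.81 = 299.21 N; in level flight L = W.
Dynamic pressure q = 0.5 × 1.112 × 32.1² = 572.9 Pa.
Required CL = L/(qS) = 299.21/(572.9·0.502) = 1.04.
CD = 0.0384 + 0.0604 × 1.04² = 0.1038.
D = q·S·CD = 572.9 × 0.502 × 0.1038 = 29.85 N

D = 29.8 N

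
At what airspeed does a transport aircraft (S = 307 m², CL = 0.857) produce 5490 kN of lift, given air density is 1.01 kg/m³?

L = ½ρv²S·CL ⇒ v = √(2L/(ρ·S·CL))
v = √(2 × 5.49×10^6 / (1.01 × 307 × 0.857)) = √41320 = 203 m/s

v = 203 m/s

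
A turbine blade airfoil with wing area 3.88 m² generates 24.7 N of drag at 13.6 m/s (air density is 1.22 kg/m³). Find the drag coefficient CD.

From D = ½ρv²S·CD, rearranging gives CD = 2D/(ρv²S).
CD = 2 × 24.7 / (1.22 × 13.6² × 3.88) = 0.0564

CD = 0.0564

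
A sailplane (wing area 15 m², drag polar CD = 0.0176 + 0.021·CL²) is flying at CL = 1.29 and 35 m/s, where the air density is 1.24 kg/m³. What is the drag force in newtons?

D = 599 N

CD = 0.0176 + 0.021 × 1.29² = 0.05255
D = ½ρv²S·CD = ½ × 1.24 × 35² × 15 × 0.05255 = 599 N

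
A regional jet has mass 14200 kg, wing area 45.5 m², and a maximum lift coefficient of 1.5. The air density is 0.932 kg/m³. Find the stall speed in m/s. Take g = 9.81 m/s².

Weight W = mg = 14200 × 9.81 = 1.393×10^5 N.
From L = ½ρV²S·CL,max = W: V_stall = √(2W/(ρSCL,max)) = √(2·1.393×10^5/(0.932·45.5·1.5))
V_stall = √4380 = 66.2 m/s

V_stall = 66.2 m/s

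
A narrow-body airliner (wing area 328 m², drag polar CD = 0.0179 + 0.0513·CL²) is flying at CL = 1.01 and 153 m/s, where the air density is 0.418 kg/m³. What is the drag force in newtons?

CD = 0.0179 + 0.0513 × 1.01² = 0.07023
D = ½ρv²S·CD = ½ × 0.418 × 153² × 328 × 0.07023 = 1.13×10^5 N

D = 1.13×10^5 N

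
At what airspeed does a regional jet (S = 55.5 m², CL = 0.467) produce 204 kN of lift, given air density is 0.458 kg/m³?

L = ½ρv²S·CL ⇒ v = √(2L/(ρ·S·CL))
v = √(2 × 2.04×10^5 / (0.458 × 55.5 × 0.467)) = √34370 = 185 m/s

v = 185 m/s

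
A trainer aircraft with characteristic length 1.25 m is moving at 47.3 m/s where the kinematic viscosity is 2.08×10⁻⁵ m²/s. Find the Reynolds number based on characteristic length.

Re = v·c/ν = 47.3 × 1.25 / (2.08×10⁻⁵) = 2.84×10^6

Re = 2.84×10^6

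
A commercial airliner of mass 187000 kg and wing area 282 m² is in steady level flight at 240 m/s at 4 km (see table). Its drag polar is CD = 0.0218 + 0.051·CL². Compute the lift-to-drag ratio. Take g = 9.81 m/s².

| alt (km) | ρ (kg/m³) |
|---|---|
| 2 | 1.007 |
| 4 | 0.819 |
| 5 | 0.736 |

At 4 km, from the table: ρ = 0.819 kg/m³.
Level flight ⇒ L = W = m·g = 187000 × 9.81 = 1.8345×10^6 N.
q = ½ρv² = ½ × 0.819 × 240² = 23590 Pa.
CL = W/(q·S) = 1.8345×10^6 / (23590 × 282) = 0.2758.
CD = 0.0218 + 0.051 × 0.2758² = 0.02568.
L/D = CL/CD = 0.2758 / 0.02568 = 10.7

L/D = 10.7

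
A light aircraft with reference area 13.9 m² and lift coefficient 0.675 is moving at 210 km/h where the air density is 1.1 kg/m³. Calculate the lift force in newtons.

Convert speed: v = 210 km/h ÷ 3.6 = 58.33 m/s.
Dynamic pressure q = ½ρv² = ½ × 1.1 × 58.33² = 1872 Pa.
L = q·S·CL = 1872 × 13.9 × 0.675 = 17600 N ≈ 17.6 kN

L = 17600 N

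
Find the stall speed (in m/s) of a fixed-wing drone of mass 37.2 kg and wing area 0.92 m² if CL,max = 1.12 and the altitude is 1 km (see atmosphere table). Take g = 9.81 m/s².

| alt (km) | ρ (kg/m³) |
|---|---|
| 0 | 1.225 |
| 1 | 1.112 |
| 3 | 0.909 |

V_stall = 25.2 m/s

At 1 km, from the table: ρ = 1.112 kg/m³.
Stall occurs when L = W at CL,max. W = mg = 37.2 × 9.81 = 364.9 N.
V_stall = √(2W/(ρ·S·CL,max)) = √(2 × 364.9 / (1.112 × 0.92 × 1.12))
V_stall = √637 = 25.2 m/s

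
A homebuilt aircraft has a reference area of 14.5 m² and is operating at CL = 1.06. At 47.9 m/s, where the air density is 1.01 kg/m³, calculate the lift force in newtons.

Dynamic pressure q = ½ρv² = ½ × 1.01 × 47.9² = 1159 Pa.
L = q·S·CL = 1159 × 14.5 × 1.06 = 17800 N ≈ 17.8 kN

L = 17800 N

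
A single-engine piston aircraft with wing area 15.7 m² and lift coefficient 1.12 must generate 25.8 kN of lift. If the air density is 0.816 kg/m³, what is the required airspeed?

L = ½ρv²S·CL ⇒ v = √(2L/(ρ·S·CL))
v = √(2 × 25800 / (0.816 × 15.7 × 1.12)) = √3596 = 60 m/s

v = 60 m/s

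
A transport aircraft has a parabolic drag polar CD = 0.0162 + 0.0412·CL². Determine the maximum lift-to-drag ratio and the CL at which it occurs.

(L/D)max = 19.4, at CL = 0.627

For CD = CD0 + K·CL², (L/D)max occurs at CL* = √(CD0/K) and equals 1/(2√(K·CD0)).
(L/D)max = 1/(2√(0.0412 × 0.0162)) = 1/(2 × 0.02583) = 19.4
CL* = √(0.0162/0.0412) = 0.627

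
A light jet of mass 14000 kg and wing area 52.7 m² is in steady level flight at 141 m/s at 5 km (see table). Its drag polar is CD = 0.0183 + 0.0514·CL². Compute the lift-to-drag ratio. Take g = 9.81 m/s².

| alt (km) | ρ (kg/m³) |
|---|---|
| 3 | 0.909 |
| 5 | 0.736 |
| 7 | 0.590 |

At 5 km, from the table: ρ = 0.736 kg/m³.
Level flight ⇒ L = W = m·g = 14000 × 9.81 = 1.3734×10^5 N.
Dynamic pressure q = 0.5 × 0.736 × 141² = 7316 Pa.
Required CL = L/(qS) = 1.3734×10^5/(7316·52.7) = 0.3562.
CD = 0.0183 + 0.0514 × 0.3562² = 0.02482.
L/D = CL/CD = 0.3562 / 0.02482 = 14.4

L/D = 14.4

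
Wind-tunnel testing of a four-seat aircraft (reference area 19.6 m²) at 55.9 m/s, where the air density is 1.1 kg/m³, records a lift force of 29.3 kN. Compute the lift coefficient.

CL = 0.87

From L = ½ρv²S·CL, rearranging gives CL = 2L/(ρv²S).
CL = 2 × 29300 / (1.1 × 55.9² × 19.6) = 0.87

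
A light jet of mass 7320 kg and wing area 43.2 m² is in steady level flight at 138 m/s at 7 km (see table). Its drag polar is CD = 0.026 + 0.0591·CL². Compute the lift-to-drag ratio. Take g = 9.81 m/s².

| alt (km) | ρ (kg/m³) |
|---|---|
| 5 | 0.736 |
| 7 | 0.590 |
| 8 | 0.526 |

At 7 km, from the table: ρ = 0.590 kg/m³.
In steady level flight, lift balances weight: W = mg = 7320 × 9.81 = 71809 N.
Dynamic pressure q = 0.5 × 0.59 × 138² = 5618 Pa.
CL = 2W/(ρv²S) = 2×71809/(0.59×138²×43.2) = 0.2959.
CD = 0.026 + 0.0591 × 0.2959² = 0.03117.
L/D = CL/CD = 0.2959 / 0.03117 = 9.49

L/D = 9.49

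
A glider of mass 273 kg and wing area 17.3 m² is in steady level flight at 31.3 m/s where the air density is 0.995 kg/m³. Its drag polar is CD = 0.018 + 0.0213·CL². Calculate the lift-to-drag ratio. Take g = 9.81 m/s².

L/D = 15.8

In steady level flight, lift balances weight: W = mg = 273 × 9.81 = 2678.1 N.
Dynamic pressure q = 0.5 × 0.995 × 31.3² = 487.4 Pa.
CL = W/(q·S) = 2678.1 / (487.4 × 17.3) = 0.3176.
CD = 0.018 + 0.0213 × 0.3176² = 0.02015.
L/D = CL/CD = 0.3176 / 0.02015 = 15.8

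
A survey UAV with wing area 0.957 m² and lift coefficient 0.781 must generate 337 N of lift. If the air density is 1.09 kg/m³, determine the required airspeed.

v = 28.8 m/s

L = ½ρv²S·CL ⇒ v = √(2L/(ρ·S·CL))
v = √(2 × 337 / (1.09 × 0.957 × 0.781)) = √827.3 = 28.8 m/s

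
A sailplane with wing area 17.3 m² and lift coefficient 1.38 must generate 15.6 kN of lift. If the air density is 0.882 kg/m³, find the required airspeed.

L = ½ρv²S·CL ⇒ v = √(2L/(ρ·S·CL))
v = √(2 × 15600 / (0.882 × 17.3 × 1.38)) = √1482 = 38.5 m/s

v = 38.5 m/s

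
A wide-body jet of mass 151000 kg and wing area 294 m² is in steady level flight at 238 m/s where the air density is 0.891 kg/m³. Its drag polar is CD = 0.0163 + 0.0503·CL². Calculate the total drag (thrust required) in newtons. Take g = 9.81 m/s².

D = 1.36×10^5 N

Weight W = mg = 151000 × 9.81 = 1.4813×10^6 N; in level flight L = W.
q = ½ρv² = ½ × 0.891 × 238² = 25230 Pa.
Required CL = L/(qS) = 1.4813×10^6/(25230·294) = 0.1997.
CD = 0.0163 + 0.0503 × 0.1997² = 0.01831.
D = q·S·CD = 25230 × 294 × 0.01831 = 1.358×10^5 N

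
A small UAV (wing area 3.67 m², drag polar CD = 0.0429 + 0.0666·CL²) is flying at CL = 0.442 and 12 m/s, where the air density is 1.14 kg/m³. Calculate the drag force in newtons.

CD = 0.0429 + 0.0666 × 0.442² = 0.05591
D = ½ρv²S·CD = ½ × 1.14 × 12² × 3.67 × 0.05591 = 16.8 N

D = 16.8 N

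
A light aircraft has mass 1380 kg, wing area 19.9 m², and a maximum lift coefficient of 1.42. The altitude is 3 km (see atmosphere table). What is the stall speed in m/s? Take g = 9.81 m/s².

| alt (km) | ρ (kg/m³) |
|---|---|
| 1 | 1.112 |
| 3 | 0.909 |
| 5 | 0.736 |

At 3 km, from the table: ρ = 0.909 kg/m³.
Weight W = mg = 1380 × 9.81 = 13540 N.
From L = ½ρV²S·CL,max = W: V_stall = √(2W/(ρSCL,max)) = √(2·13540/(0.909·19.9·1.42))
V_stall = √1054 = 32.5 m/s

V_stall = 32.5 m/s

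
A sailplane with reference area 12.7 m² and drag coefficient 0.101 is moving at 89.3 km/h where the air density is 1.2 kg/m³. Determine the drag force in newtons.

D = 474 N

Convert speed: v = 89.3 km/h ÷ 3.6 = 24.81 m/s.
Dynamic pressure q = ½ρv² = ½ × 1.2 × 24.81² = 369.2 Pa.
D = q·S·CD = 369.2 × 12.7 × 0.101 = 474 N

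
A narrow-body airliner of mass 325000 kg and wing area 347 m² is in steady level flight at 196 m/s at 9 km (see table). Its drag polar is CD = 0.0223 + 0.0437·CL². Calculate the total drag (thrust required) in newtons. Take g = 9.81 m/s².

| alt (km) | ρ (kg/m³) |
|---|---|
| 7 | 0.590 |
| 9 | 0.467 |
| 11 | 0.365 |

D = 2.12×10^5 N

At 9 km, from the table: ρ = 0.467 kg/m³.
Level flight ⇒ L = W = m·g = 325000 × 9.81 = 3.1882×10^6 N.
Dynamic pressure q = 0.5 × 0.467 × 196² = 8970 Pa.
Required CL = L/(qS) = 3.1882×10^6/(8970·347) = 1.024.
CD = 0.0223 + 0.0437 × 1.024² = 0.06815.
D = q·S·CD = 8970 × 347 × 0.06815 = 2.121×10^5 N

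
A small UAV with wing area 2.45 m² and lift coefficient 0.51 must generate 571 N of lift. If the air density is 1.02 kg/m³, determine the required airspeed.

L = ½ρv²S·CL ⇒ v = √(2L/(ρ·S·CL))
v = √(2 × 571 / (1.02 × 2.45 × 0.51)) = √896 = 29.9 m/s

v = 29.9 m/s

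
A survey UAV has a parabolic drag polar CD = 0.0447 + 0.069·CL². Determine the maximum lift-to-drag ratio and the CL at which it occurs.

For CD = CD0 + K·CL², (L/D)max occurs at CL* = √(CD0/K) and equals 1/(2√(K·CD0)).
(L/D)max = 1/(2√(0.069 × 0.0447)) = 1/(2 × 0.05554) = 9
CL* = √(0.0447/0.069) = 0.805

(L/D)max = 9, at CL = 0.805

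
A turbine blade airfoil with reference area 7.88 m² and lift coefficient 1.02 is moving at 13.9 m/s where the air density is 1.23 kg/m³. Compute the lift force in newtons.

L = 955 N

Dynamic pressure q = ½ρv² = ½ × 1.23 × 13.9² = 118.8 Pa.
L = q·S·CL = 118.8 × 7.88 × 1.02 = 955 N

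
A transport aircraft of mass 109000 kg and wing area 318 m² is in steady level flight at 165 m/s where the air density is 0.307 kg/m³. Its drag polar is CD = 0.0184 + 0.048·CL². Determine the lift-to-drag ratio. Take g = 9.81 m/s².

L/D = 16.3

Weight W = mg = 109000 × 9.81 = 1.0693×10^6 N; in level flight L = W.
Dynamic pressure q = 0.5 × 0.307 × 165² = 4179 Pa.
CL = 2W/(ρv²S) = 2×1.0693×10^6/(0.307×165²×318) = 0.8046.
CD = 0.0184 + 0.048 × 0.8046² = 0.04948.
L/D = CL/CD = 0.8046 / 0.04948 = 16.3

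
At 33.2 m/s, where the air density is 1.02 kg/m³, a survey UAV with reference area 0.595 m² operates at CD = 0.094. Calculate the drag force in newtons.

Dynamic pressure q = ½ρv² = ½ × 1.02 × 33.2² = 562.1 Pa.
D = q·S·CD = 562.1 × 0.595 × 0.094 = 31.4 N

D = 31.4 N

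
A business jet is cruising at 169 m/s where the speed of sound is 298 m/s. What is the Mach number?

M = v/a = 169 / 298 = 0.567

M = 0.567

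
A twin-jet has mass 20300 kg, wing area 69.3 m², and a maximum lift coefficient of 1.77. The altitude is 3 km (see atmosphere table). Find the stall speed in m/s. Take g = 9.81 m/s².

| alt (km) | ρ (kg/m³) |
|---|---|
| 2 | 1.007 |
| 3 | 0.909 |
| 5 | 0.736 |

V_stall = 59.8 m/s

At 3 km, from the table: ρ = 0.909 kg/m³.
Stall occurs when L = W at CL,max. W = mg = 20300 × 9.81 = 1.991×10^5 N.
From L = ½ρV²S·CL,max = W: V_stall = √(2W/(ρSCL,max)) = √(2·1.991×10^5/(0.909·69.3·1.77))
V_stall = √3572 = 59.8 m/s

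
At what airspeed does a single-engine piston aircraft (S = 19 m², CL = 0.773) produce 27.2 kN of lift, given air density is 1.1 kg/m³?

L = ½ρv²S·CL ⇒ v = √(2L/(ρ·S·CL))
v = √(2 × 27200 / (1.1 × 19 × 0.773)) = √3367 = 58 m/s

v = 58 m/s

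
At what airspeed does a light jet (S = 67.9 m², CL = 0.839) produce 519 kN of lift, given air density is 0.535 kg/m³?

L = ½ρv²S·CL ⇒ v = √(2L/(ρ·S·CL))
v = √(2 × 5.19×10^5 / (0.535 × 67.9 × 0.839)) = √34060 = 185 m/s

v = 185 m/s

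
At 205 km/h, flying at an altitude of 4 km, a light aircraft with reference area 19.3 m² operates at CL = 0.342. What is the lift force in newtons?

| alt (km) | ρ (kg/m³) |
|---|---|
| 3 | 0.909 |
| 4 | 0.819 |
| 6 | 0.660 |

At 4 km, from the table: ρ = 0.819 kg/m³.
Convert speed: v = 205 km/h ÷ 3.6 = 56.94 m/s.
L = ½ρv²S·CL = ½ × 0.819 × 56.94² × 19.3 × 0.342 = 8760 N ≈ 8.76 kN

L = 8760 N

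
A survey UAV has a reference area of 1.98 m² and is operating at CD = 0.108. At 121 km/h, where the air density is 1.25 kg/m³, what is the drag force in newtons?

Convert speed: v = 121 km/h ÷ 3.6 = 33.61 m/s.
D = ½ρv²S·CD = ½ × 1.25 × 33.61² × 1.98 × 0.108 = 151 N

D = 151 N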